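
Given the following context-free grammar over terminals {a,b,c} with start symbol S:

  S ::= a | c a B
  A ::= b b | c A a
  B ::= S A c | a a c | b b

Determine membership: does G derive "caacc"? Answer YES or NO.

CNF form of G:
  S -> T1 X6 | a
  A -> T0 T0 | T1 X3
  B -> S X4 | T0 T0 | T2 X5
  T0 -> b
  T1 -> c
  T2 -> a
  X3 -> A T2
  X4 -> A T1
  X5 -> T2 T1
  X6 -> T2 B

CYK table (by increasing span):
  [0..0]={T1}  "c"  orig:{}
  [1..1]={S,T2}  "a"  orig:{S}
  [2..2]={S,T2}  "a"  orig:{S}
  [3..3]={T1}  "c"  orig:{}
  [4..4]={T1}  "c"  orig:{}
  [0..1]=∅  "ca"
  [1..2]=∅  "aa"
  [2..3]={X5}  "ac"  orig:{}
  [3..4]=∅  "cc"
  [0..2]=∅  "caa"
  [1..3]={B}  "aac"
  [2..4]=∅  "acc"
  [0..3]=∅  "caac"
  [1..4]=∅  "aacc"
  [0..4]=∅  "caacc"

S ∉ T[0,4] ⇒ NO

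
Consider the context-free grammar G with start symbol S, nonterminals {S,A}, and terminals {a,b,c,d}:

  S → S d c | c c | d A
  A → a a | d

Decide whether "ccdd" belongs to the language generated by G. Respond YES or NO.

Convert to CNF:
  S -> S X3 | T1 A | T2 T2
  A -> T0 T0 | d
  T0 -> a
  T1 -> d
  T2 -> c
  X3 -> T1 T2

CYK table (by increasing span):
  [0..0]={T2}  "c"  orig:{}
  [1..1]={T2}  "c"  orig:{}
  [2..2]={A,T1}  "d"  orig:{A}
  [3..3]={A,T1}  "d"  orig:{A}
  [0..1]={S}  "cc"
  [1..2]=∅  "cd"
  [2..3]={S}  "dd"
  [0..2]=∅  "ccd"
  [1..3]=∅  "cdd"
  [0..3]=∅  "ccdd"

S ∉ T[0,3] ⇒ NO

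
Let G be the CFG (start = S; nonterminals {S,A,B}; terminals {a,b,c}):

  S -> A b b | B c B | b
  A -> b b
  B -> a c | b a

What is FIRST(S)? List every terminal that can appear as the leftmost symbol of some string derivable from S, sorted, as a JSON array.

Compute FIRST by fixpoint:
iter 1:
  A via A→b b: +{b}
  B via B→a c: +{a}
  B via B→b a: +{b}
  S via S→A b b: +{b}
  S via S→B c B: +{a}
  FIRST(S)={a,b}  FIRST(A)={b}  FIRST(B)={a,b}
iter 2: (no change)
  FIRST(S)={a,b}  FIRST(A)={b}  FIRST(B)={a,b}

FIRST(S) = ["a", "b"]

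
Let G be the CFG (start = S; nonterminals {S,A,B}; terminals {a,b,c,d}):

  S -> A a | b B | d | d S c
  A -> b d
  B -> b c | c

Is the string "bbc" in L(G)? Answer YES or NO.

Convert to CNF:
  S -> A T3 | T0 B | T1 X4 | d
  A -> T0 T1
  B -> T0 T2 | c
  T0 -> b
  T1 -> d
  T2 -> c
  T3 -> a
  X4 -> S T2

Fill CYK table bottom-up:
  T[0,0] 'b' = {T0}  orig:{}
  T[1,1] 'b' = {T0}  orig:{}
  T[2,2] 'c' = {B,T2}  orig:{B}
  T[0,1] 'bb' = ∅
  T[1,2] 'bc' = {B,S}
  T[0,2] 'bbc' = {S}

S ∈ T[0,2] ⇒ YES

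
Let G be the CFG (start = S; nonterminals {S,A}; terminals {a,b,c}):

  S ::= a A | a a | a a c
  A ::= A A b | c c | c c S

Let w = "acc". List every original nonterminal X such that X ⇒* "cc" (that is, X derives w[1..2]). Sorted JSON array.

Convert to CNF:
  S -> T2 A | T2 T2 | T2 X5
  A -> A X3 | T1 T1 | T1 X4
  T0 -> b
  T1 -> c
  T2 -> a
  X3 -> A T0
  X4 -> T1 S
  X5 -> T2 T1

CYK table (by increasing span) (cells [i..j] with 1 ≤ i ≤ j ≤ 2 only):
  T[1,1] 'c' = {T1}  orig:{}
  T[2,2] 'c' = {T1}  orig:{}
  T[1,2] 'cc' = {A}

Original NTs in T[1,2] deriving "cc": ["A"]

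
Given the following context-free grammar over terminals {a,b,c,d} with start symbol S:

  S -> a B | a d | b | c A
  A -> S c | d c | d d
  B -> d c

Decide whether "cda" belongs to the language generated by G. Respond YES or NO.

Convert to CNF:
  S -> T0 A | T2 B | T2 T1 | b
  A -> S T0 | T1 T0 | T1 T1
  B -> T1 T0
  T0 -> c
  T1 -> d
  T2 -> a

Fill CYK table bottom-up:
  [0..0]={T0}  "c"  orig:{}
  [1..1]={T1}  "d"  orig:{}
  [2..2]={T2}  "a"  orig:{}
  [0..1]=∅  "cd"
  [1..2]=∅  "da"
  [0..2]=∅  "cda"

S ∉ T[0,2] ⇒ NO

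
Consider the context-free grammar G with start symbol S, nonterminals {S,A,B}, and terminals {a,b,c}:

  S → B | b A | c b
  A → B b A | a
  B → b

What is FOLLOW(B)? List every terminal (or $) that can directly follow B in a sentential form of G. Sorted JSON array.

FIRST iteration:
round 1:
  A via A→a: +{a}
  B via B→b: +{b}
  S via S→B: +{b}
  S via S→c b: +{c}
  FIRST[S]={b,c}  FIRST[A]={a}  FIRST[B]={b}
round 2:
  A via A→B b A: +{b}
  FIRST[S]={b,c}  FIRST[A]={a,b}  FIRST[B]={b}
round 3: (stable)
  FIRST[S]={b,c}  FIRST[A]={a,b}  FIRST[B]={b}

FOLLOW iteration:
initialize: $ ∈ FOLLOW(S)
pass 1:
  A→B b A: FOLLOW(B) ⊇ FIRST(b) = {b}; new: +{b}
  S→B: FOLLOW(B) ⊇ FOLLOW(S) ⊇ {$}; new: +{$}
  S→b A: FOLLOW(A) ⊇ FOLLOW(S) ⊇ {$}; new: +{$}
  S: {$}  A: {$}  B: {$,b}
pass 2: — fixpoint
  S: {$}  A: {$}  B: {$,b}

FOLLOW(B) = ["$", "b"]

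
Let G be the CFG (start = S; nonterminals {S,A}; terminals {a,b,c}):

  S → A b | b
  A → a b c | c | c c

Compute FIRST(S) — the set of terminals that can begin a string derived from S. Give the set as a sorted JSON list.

FIRST sets, iterate to fixpoint:
iter 1:
  A via A→a b c: +{a}
  A via A→c: +{c}
  S via S→A b: +{a,c}
  S via S→b: +{b}
  S: {a,b,c}  A: {a,c}
iter 2: (stable)
  S: {a,b,c}  A: {a,c}

FIRST(S) = ["a", "b", "c"]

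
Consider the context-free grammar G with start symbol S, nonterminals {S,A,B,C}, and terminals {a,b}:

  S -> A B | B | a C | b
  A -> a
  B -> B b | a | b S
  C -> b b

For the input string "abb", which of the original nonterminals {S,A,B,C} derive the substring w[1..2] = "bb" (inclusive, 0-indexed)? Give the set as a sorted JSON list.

Convert to CNF:
  S -> A B | B T0 | T0 S | T1 C | a | b
  A -> a
  B -> B T0 | T0 S | a
  C -> T0 T0
  T0 -> b
  T1 -> a

CYK table (by increasing span), restricted to cells inside w[1..2]:
  cell(1,1) b: {S,T0}  orig:{S}
  cell(2,2) b: {S,T0}  orig:{S}
  cell(1,2) bb: {B,C,S}

Original NTs in T[1,2] deriving "bb": ["B", "C", "S"]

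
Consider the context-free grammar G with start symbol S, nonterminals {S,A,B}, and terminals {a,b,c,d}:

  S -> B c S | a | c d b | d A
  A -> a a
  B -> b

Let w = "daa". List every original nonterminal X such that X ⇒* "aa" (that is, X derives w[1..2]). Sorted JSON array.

CNF form of G:
  S -> B X4 | T1 X5 | T2 A | a
  A -> T0 T0
  B -> b
  T0 -> a
  T1 -> c
  T2 -> d
  T3 -> b
  X4 -> T1 S
  X5 -> T2 T3

CYK fill, restricted to cells inside w[1..2]:
  cell(1,1) a: {S,T0}  orig:{S}
  cell(2,2) a: {S,T0}  orig:{S}
  cell(1,2) aa: {A}

Original NTs in T[1,2] deriving "aa": ["A"]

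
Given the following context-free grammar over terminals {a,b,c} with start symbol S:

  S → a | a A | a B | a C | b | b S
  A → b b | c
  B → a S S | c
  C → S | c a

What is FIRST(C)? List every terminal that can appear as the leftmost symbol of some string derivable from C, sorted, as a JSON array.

Compute FIRST by fixpoint:
iter 1:
  A via A→b b: +{b}
  A via A→c: +{c}
  B via B→a S S: +{a}
  B via B→c: +{c}
  C via C→c a: +{c}
  S via S→a: +{a}
  S via S→b: +{b}
  S: {a,b}  A: {b,c}  B: {a,c}  C: {c}
iter 2:
  C via C→S: +{a,b}
  S: {a,b}  A: {b,c}  B: {a,c}  C: {a,b,c}
iter 3: — fixpoint
  S: {a,b}  A: {b,c}  B: {a,c}  C: {a,b,c}

FIRST(C) = ["a", "b", "c"]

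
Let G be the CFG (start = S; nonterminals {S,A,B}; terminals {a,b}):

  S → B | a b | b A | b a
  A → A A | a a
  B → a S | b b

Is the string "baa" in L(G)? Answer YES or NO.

CNF form of G:
  S -> T0 S | T0 T1 | T1 A | T1 T0 | T1 T1
  A -> A A | T0 T0
  B -> T0 S | T1 T1
  T0 -> a
  T1 -> b

Fill CYK table bottom-up:
  [0..0]={T1}  "b"  orig:{}
  [1..1]={T0}  "a"  orig:{}
  [2..2]={T0}  "a"  orig:{}
  [0..1]={S}  "ba"
  [1..2]={A}  "aa"
  [0..2]={S}  "baa"

S ∈ T[0,2] ⇒ YES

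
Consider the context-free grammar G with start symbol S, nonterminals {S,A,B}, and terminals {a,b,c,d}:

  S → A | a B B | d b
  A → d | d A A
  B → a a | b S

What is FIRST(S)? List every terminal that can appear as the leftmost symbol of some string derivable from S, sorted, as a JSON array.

FIRST sets, iterate to fixpoint:
[1]
  A via A→d: +{d}
  B via B→a a: +{a}
  B via B→b S: +{b}
  S via S→A: +{d}
  S via S→a B B: +{a}
  S: {a,d}  A: {d}  B: {a,b}
[2] (no change)
  S: {a,d}  A: {d}  B: {a,b}

FIRST(S) = ["a", "d"]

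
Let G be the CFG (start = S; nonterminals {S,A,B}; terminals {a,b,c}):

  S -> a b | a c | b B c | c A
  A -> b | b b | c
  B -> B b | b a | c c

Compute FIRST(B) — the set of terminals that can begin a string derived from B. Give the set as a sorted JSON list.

FIRST iteration:
pass 1:
  A via A→b: +{b}
  A via A→c: +{c}
  B via B→b a: +{b}
  B via B→c c: +{c}
  S via S→a b: +{a}
  S via S→b B c: +{b}
  S via S→c A: +{c}
  FIRST[S]={a,b,c}  FIRST[A]={b,c}  FIRST[B]={b,c}
pass 2: (no change)
  FIRST[S]={a,b,c}  FIRST[A]={b,c}  FIRST[B]={b,c}

FIRST(B) = ["b", "c"]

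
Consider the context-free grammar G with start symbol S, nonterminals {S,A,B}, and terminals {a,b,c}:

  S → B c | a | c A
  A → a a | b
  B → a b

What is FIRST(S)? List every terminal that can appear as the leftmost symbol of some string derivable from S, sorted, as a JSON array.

FIRST iteration:
round 1:
  A via A→a a: +{a}
  A via A→b: +{b}
  B via B→a b: +{a}
  S via S→B c: +{a}
  S via S→c A: +{c}
  FIRST(S)={a,c}  FIRST(A)={a,b}  FIRST(B)={a}
round 2: — fixpoint
  FIRST(S)={a,c}  FIRST(A)={a,b}  FIRST(B)={a}

FIRST(S) = ["a", "c"]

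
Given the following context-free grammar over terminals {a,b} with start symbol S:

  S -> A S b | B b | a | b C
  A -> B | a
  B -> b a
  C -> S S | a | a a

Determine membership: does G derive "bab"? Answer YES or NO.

Convert to CNF:
  S -> A X2 | B T0 | T0 C | a
  A -> T0 T1 | a
  B -> T0 T1
  C -> S S | T1 T1 | a
  T0 -> b
  T1 -> a
  X2 -> S T0

CYK fill:
  T[0,0] 'b' = {T0}  orig:{}
  T[1,1] 'a' = {A,C,S,T1}  orig:{A,C,S}
  T[2,2] 'b' = {T0}  orig:{}
  T[0,1] 'ba' = {A,B,S}
  T[1,2] 'ab' = {X2}  orig:{}
  T[0,2] 'bab' = {S,X2}  orig:{S}

S ∈ T[0,2] ⇒ YES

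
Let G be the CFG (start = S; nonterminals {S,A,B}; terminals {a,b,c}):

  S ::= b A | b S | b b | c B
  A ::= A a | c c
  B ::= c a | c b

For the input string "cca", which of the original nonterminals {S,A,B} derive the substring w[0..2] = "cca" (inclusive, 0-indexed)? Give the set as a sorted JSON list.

Convert to CNF:
  S -> T1 B | T2 A | T2 S | T2 T2
  A -> A T0 | T1 T1
  B -> T1 T0 | T1 T2
  T0 -> a
  T1 -> c
  T2 -> b

CYK table (by increasing span) — only the sub-triangle for w[0..2]:
  [0..0]={T1}  "c"  orig:{}
  [1..1]={T1}  "c"  orig:{}
  [2..2]={T0}  "a"  orig:{}
  [0..1]={A}  "cc"
  [1..2]={B}  "ca"
  [0..2]={A,S}  "cca"

Original NTs in T[0,2] deriving "cca": ["A", "S"]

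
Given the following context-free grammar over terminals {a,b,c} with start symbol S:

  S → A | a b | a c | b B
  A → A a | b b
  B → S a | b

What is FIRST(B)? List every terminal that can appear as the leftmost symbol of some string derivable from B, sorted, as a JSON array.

FIRST iteration:
round 1:
  A via A→b b: +{b}
  B via B→b: +{b}
  S via S→A: +{b}
  S via S→a b: +{a}
  FIRST[S]={a,b}  FIRST[A]={b}  FIRST[B]={b}
round 2:
  B via B→S a: +{a}
  FIRST[S]={a,b}  FIRST[A]={b}  FIRST[B]={a,b}
round 3: (no change)
  FIRST[S]={a,b}  FIRST[A]={b}  FIRST[B]={a,b}

FIRST(B) = ["a", "b"]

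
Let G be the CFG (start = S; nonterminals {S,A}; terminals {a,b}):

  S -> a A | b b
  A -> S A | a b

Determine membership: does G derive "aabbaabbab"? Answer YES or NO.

CNF form of G:
  S -> T0 A | T1 T1
  A -> S A | T0 T1
  T0 -> a
  T1 -> b

CYK fill:
  cell(0,0) a: {T0}  orig:{}
  cell(1,1) a: {T0}  orig:{}
  cell(2,2) b: {T1}  orig:{}
  cell(3,3) b: {T1}  orig:{}
  cell(4,4) a: {T0}  orig:{}
  cell(5,5) a: {T0}  orig:{}
  cell(6,6) b: {T1}  orig:{}
  cell(7,7) b: {T1}  orig:{}
  cell(8,8) a: {T0}  orig:{}
  cell(9,9) b: {T1}  orig:{}
  cell(0,1) aa: ∅
  cell(1,2) ab: {A}
  cell(2,3) bb: {S}
  cell(3,4) ba: ∅
  cell(4,5) aa: ∅
  cell(5,6) ab: {A}
  cell(6,7) bb: {S}
  cell(7,8) ba: ∅
  cell(8,9) ab: {A}
  cell(0,2) aab: {S}
  cell(1,3) abb: ∅
  cell(2,4) bba: ∅
  cell(3,5) baa: ∅
  cell(4,6) aab: {S}
  cell(5,7) abb: ∅
  cell(6,8) bba: ∅
  cell(7,9) bab: ∅
  cell(0,3) aabb: ∅
  cell(1,4) abba: ∅
  cell(2,5) bbaa: ∅
  cell(3,6) baab: ∅
  cell(4,7) aabb: ∅
  cell(5,8) abba: ∅
  cell(6,9) bbab: {A}
  cell(0,4) aabba: ∅
  cell(1,5) abbaa: ∅
  cell(2,6) bbaab: ∅
  cell(3,7) baabb: ∅
  cell(4,8) aabba: ∅
  cell(5,9) abbab: {S}
  cell(0,5) aabbaa: ∅
  cell(1,6) abbaab: ∅
  cell(2,7) bbaabb: ∅
  cell(3,8) baabba: ∅
  cell(4,9) aabbab: ∅
  cell(0,6) aabbaab: ∅
  cell(1,7) abbaabb: ∅
  cell(2,8) bbaabba: ∅
  cell(3,9) baabbab: ∅
  cell(0,7) aabbaabb: ∅
  cell(1,8) abbaabba: ∅
  cell(2,9) bbaabbab: ∅
  cell(0,8) aabbaabba: ∅
  cell(1,9) abbaabbab: ∅
  cell(0,9) aabbaabbab: ∅

S ∉ T[0,9] ⇒ NO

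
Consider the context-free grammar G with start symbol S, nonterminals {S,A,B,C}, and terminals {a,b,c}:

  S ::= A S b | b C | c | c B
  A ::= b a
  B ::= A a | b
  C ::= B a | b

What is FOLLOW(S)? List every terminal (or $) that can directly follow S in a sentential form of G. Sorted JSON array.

FIRST iteration:
[1]
  A via A→b a: +{b}
  B via B→A a: +{b}
  C via C→B a: +{b}
  S via S→A S b: +{b}
  S via S→c: +{c}
  FIRST(S)={b,c}  FIRST(A)={b}  FIRST(B)={b}  FIRST(C)={b}
[2] (stable)
  FIRST(S)={b,c}  FIRST(A)={b}  FIRST(B)={b}  FIRST(C)={b}

Compute FOLLOW by fixpoint:
initialize: $ ∈ FOLLOW(S)
round 1:
  B→A a: FOLLOW(A) ⊇ FIRST(a) = {a}; new: +{a}
  C→B a: FOLLOW(B) ⊇ FIRST(a) = {a}; new: +{a}
  S→A S b: FOLLOW(A) ⊇ FIRST(S) = {b,c}; new: +{b,c}
  S→A S b: FOLLOW(S) ⊇ FIRST(b) = {b}; new: +{b}
  S→b C: FOLLOW(C) ⊇ FOLLOW(S) ⊇ {$,b}; new: +{$,b}
  S→c B: FOLLOW(B) ⊇ FOLLOW(S) ⊇ {$,b}; new: +{$,b}
  S: {$,b}  A: {a,b,c}  B: {$,a,b}  C: {$,b}
round 2: (stable)
  S: {$,b}  A: {a,b,c}  B: {$,a,b}  C: {$,b}

FOLLOW(S) = ["$", "b"]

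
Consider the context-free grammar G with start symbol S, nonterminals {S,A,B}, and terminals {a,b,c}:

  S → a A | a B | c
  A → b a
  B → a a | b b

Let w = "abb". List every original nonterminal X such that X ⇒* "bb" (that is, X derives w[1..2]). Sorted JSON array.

Convert to CNF:
  S -> T1 A | T1 B | c
  A -> T0 T1
  B -> T0 T0 | T1 T1
  T0 -> b
  T1 -> a

Fill CYK table bottom-up — only the sub-triangle for w[1..2]:
  T[1,1] 'b' = {T0}  orig:{}
  T[2,2] 'b' = {T0}  orig:{}
  T[1,2] 'bb' = {B}

Original NTs in T[1,2] deriving "bb": ["B"]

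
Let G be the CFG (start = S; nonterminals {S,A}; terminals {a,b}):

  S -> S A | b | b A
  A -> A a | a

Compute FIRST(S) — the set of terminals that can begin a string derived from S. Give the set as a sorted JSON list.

Compute FIRST by fixpoint:
pass 1:
  A via A→a: +{a}
  S via S→b: +{b}
  FIRST(S)={b}  FIRST(A)={a}
pass 2: done
  FIRST(S)={b}  FIRST(A)={a}

FIRST(S) = ["b"]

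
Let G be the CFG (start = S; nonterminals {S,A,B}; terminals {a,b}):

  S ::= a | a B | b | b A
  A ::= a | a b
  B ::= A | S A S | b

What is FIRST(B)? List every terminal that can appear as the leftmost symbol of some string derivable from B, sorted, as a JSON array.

FIRST iteration:
[1]
  A via A→a: +{a}
  B via B→A: +{a}
  B via B→b: +{b}
  S via S→a: +{a}
  S via S→b: +{b}
  FIRST[S]={a,b}  FIRST[A]={a}  FIRST[B]={a,b}
[2] — fixpoint
  FIRST[S]={a,b}  FIRST[A]={a}  FIRST[B]={a,b}

FIRST(B) = ["a", "b"]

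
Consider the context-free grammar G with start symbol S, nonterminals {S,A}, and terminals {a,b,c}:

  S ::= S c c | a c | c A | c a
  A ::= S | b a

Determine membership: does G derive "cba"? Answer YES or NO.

Convert to CNF:
  S -> S X4 | T0 A | T0 T1 | T1 T0
  A -> S X3 | T0 A | T0 T1 | T1 T0 | T2 T1
  T0 -> c
  T1 -> a
  T2 -> b
  X3 -> T0 T0
  X4 -> T0 T0

CYK table (by increasing span):
  [0..0]={T0}  "c"  orig:{}
  [1..1]={T2}  "b"  orig:{}
  [2..2]={T1}  "a"  orig:{}
  [0..1]=∅  "cb"
  [1..2]={A}  "ba"
  [0..2]={A,S}  "cba"

S ∈ T[0,2] ⇒ YES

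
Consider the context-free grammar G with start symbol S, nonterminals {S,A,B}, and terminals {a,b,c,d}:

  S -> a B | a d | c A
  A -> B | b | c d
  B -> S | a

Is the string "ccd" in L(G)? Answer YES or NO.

Convert to CNF:
  S -> T0 B | T0 T1 | T2 A
  A -> T0 B | T0 T1 | T2 A | T2 T1 | a | b
  B -> T0 B | T0 T1 | T2 A | a
  T0 -> a
  T1 -> d
  T2 -> c

Fill CYK table bottom-up:
  cell(0,0) c: {T2}  orig:{}
  cell(1,1) c: {T2}  orig:{}
  cell(2,2) d: {T1}  orig:{}
  cell(0,1) cc: ∅
  cell(1,2) cd: {A}
  cell(0,2) ccd: {A,B,S}

S ∈ T[0,2] ⇒ YES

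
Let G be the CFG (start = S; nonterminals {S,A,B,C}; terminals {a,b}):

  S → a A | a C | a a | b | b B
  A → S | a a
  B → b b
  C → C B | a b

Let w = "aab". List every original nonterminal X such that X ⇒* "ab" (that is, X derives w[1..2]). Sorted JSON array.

Convert to CNF:
  S -> T0 A | T0 C | T0 T0 | T1 B | b
  A -> T0 A | T0 C | T0 T0 | T1 B | b
  B -> T1 T1
  C -> C B | T0 T1
  T0 -> a
  T1 -> b

CYK table (by increasing span) (cells [i..j] with 1 ≤ i ≤ j ≤ 2 only):
  T[1,1] 'a' = {T0}  orig:{}
  T[2,2] 'b' = {A,S,T1}  orig:{A,S}
  T[1,2] 'ab' = {A,C,S}

Original NTs in T[1,2] deriving "ab": ["A", "C", "S"]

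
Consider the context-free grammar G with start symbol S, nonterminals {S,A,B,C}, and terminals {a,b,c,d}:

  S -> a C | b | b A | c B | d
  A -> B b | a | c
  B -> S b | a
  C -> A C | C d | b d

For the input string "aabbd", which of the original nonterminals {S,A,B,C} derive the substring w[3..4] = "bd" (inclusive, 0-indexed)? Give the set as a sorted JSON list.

Convert to CNF:
  S -> T0 A | T2 C | T3 B | b | d
  A -> B T0 | a | c
  B -> S T0 | a
  C -> A C | C T1 | T0 T1
  T0 -> b
  T1 -> d
  T2 -> a
  T3 -> c

CYK table (by increasing span) — only the sub-triangle for w[3..4]:
  cell(3,3) b: {S,T0}  orig:{S}
  cell(4,4) d: {S,T1}  orig:{S}
  cell(3,4) bd: {C}

Original NTs in T[3,4] deriving "bd": ["C"]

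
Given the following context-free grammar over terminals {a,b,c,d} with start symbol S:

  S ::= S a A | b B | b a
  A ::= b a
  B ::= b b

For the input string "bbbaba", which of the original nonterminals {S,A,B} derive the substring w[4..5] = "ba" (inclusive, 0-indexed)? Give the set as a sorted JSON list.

Convert to CNF:
  S -> S X2 | T0 B | T0 T1
  A -> T0 T1
  B -> T0 T0
  T0 -> b
  T1 -> a
  X2 -> T1 A

CYK fill — only the sub-triangle for w[4..5]:
  T[4,4] 'b' = {T0}  orig:{}
  T[5,5] 'a' = {T1}  orig:{}
  T[4,5] 'ba' = {A,S}

Original NTs in T[4,5] deriving "ba": ["A", "S"]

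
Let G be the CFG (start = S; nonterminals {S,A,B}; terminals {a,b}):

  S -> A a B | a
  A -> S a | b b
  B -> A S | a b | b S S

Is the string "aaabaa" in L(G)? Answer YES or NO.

CNF form of G:
  S -> A X3 | a
  A -> S T0 | T1 T1
  B -> A S | T0 T1 | T1 X2
  T0 -> a
  T1 -> b
  X2 -> S S
  X3 -> T0 B

CYK fill:
  cell(0,0) a: {S,T0}  orig:{S}
  cell(1,1) a: {S,T0}  orig:{S}
  cell(2,2) a: {S,T0}  orig:{S}
  cell(3,3) b: {T1}  orig:{}
  cell(4,4) a: {S,T0}  orig:{S}
  cell(5,5) a: {S,T0}  orig:{S}
  cell(0,1) aa: {A,X2}  orig:{A}
  cell(1,2) aa: {A,X2}  orig:{A}
  cell(2,3) ab: {B}
  cell(3,4) ba: ∅
  cell(4,5) aa: {A,X2}  orig:{A}
  cell(0,2) aaa: {B}
  cell(1,3) aab: {X3}  orig:{}
  cell(2,4) aba: ∅
  cell(3,5) baa: {B}
  cell(0,3) aaab: ∅
  cell(1,4) aaba: ∅
  cell(2,5) abaa: {X3}  orig:{}
  cell(0,4) aaaba: ∅
  cell(1,5) aabaa: ∅
  cell(0,5) aaabaa: {S}

S ∈ T[0,5] ⇒ YES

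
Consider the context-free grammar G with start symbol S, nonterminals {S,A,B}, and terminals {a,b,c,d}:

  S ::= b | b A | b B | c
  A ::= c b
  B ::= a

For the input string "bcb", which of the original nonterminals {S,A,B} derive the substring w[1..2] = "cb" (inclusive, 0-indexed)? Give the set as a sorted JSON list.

Convert to CNF:
  S -> T1 A | T1 B | b | c
  A -> T0 T1
  B -> a
  T0 -> c
  T1 -> b

CYK table (by increasing span), restricted to cells inside w[1..2]:
  cell(1,1) c: {S,T0}  orig:{S}
  cell(2,2) b: {S,T1}  orig:{S}
  cell(1,2) cb: {A}

Original NTs in T[1,2] deriving "cb": ["A"]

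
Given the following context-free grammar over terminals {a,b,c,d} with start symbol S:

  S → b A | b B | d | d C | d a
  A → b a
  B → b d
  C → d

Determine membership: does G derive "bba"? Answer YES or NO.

CNF form of G:
  S -> T0 A | T0 B | T2 C | T2 T1 | d
  A -> T0 T1
  B -> T0 T2
  C -> d
  T0 -> b
  T1 -> a
  T2 -> d

Fill CYK table bottom-up:
  [0..0]={T0}  "b"  orig:{}
  [1..1]={T0}  "b"  orig:{}
  [2..2]={T1}  "a"  orig:{}
  [0..1]=∅  "bb"
  [1..2]={A}  "ba"
  [0..2]={S}  "bba"

S ∈ T[0,2] ⇒ YES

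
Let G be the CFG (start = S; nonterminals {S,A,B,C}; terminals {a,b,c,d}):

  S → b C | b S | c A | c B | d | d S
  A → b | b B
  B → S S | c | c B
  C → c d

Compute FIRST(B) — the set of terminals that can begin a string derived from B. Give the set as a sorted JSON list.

FIRST iteration:
[1]
  A via A→b: +{b}
  B via B→c: +{c}
  C via C→c d: +{c}
  S via S→b C: +{b}
  S via S→c A: +{c}
  S via S→d: +{d}
  FIRST[S]={b,c,d}  FIRST[A]={b}  FIRST[B]={c}  FIRST[C]={c}
[2]
  B via B→S S: +{b,d}
  FIRST[S]={b,c,d}  FIRST[A]={b}  FIRST[B]={b,c,d}  FIRST[C]={c}
[3] done
  FIRST[S]={b,c,d}  FIRST[A]={b}  FIRST[B]={b,c,d}  FIRST[C]={c}

FIRST(B) = ["b", "c", "d"]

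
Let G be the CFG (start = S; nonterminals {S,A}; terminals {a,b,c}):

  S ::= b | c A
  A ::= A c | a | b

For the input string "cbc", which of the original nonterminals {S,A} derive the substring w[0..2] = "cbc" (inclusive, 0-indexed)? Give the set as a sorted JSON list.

Convert to CNF:
  S -> T0 A | b
  A -> A T0 | a | b
  T0 -> c

CYK table (by increasing span), restricted to cells inside w[0..2]:
  [0..0]={T0}  "c"  orig:{}
  [1..1]={A,S}  "b"
  [2..2]={T0}  "c"  orig:{}
  [0..1]={S}  "cb"
  [1..2]={A}  "bc"
  [0..2]={S}  "cbc"

Original NTs in T[0,2] deriving "cbc": ["S"]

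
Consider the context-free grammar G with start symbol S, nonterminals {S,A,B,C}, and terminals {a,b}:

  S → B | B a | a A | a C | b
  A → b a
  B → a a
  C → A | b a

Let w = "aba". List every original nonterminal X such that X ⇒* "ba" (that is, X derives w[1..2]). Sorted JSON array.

CNF form of G:
  S -> B T1 | T1 A | T1 C | T1 T1 | b
  A -> T0 T1
  B -> T1 T1
  C -> T0 T1
  T0 -> b
  T1 -> a

CYK fill — only the sub-triangle for w[1..2]:
  [1..1]={S,T0}  "b"  orig:{S}
  [2..2]={T1}  "a"  orig:{}
  [1..2]={A,C}  "ba"

Original NTs in T[1,2] deriving "ba": ["A", "C"]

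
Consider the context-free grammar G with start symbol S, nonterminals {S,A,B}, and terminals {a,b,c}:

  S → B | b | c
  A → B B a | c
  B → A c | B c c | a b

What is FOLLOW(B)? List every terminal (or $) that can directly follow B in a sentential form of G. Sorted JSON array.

Compute FIRST by fixpoint:
[1]
  A via A→c: +{c}
  B via B→A c: +{c}
  B via B→a b: +{a}
  S via S→B: +{a,c}
  S via S→b: +{b}
  S: {a,b,c}  A: {c}  B: {a,c}
[2]
  A via A→B B a: +{a}
  S: {a,b,c}  A: {a,c}  B: {a,c}
[3] — fixpoint
  S: {a,b,c}  A: {a,c}  B: {a,c}

FOLLOW iteration:
initialize: $ ∈ FOLLOW(S)
[1]
  A→B B a: FOLLOW(B) ⊇ FIRST(B) = {a,c}; new: +{a,c}
  B→A c: FOLLOW(A) ⊇ FIRST(c) = {c}; new: +{c}
  S→B: FOLLOW(B) ⊇ FOLLOW(S) ⊇ {$}; new: +{$}
  FOLLOW[S]={$}  FOLLOW[A]={c}  FOLLOW[B]={$,a,c}
[2] done
  FOLLOW[S]={$}  FOLLOW[A]={c}  FOLLOW[B]={$,a,c}

FOLLOW(B) = ["$", "a", "c"]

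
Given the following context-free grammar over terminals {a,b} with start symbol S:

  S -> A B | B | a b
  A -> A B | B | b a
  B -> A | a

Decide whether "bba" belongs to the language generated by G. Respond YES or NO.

Convert to CNF:
  S -> A B | T0 T1 | T1 T0 | a
  A -> A B | T0 T1 | a
  B -> A B | T0 T1 | a
  T0 -> b
  T1 -> a

CYK table (by increasing span):
  T[0,0] 'b' = {T0}  orig:{}
  T[1,1] 'b' = {T0}  orig:{}
  T[2,2] 'a' = {A,B,S,T1}  orig:{A,B,S}
  T[0,1] 'bb' = ∅
  T[1,2] 'ba' = {A,B,S}
  T[0,2] 'bba' = ∅

S ∉ T[0,2] ⇒ NO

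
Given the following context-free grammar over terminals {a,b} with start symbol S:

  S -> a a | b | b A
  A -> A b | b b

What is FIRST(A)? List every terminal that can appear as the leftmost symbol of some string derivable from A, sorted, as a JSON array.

FIRST sets, iterate to fixpoint:
iter 1:
  A via A→b b: +{b}
  S via S→a a: +{a}
  S via S→b: +{b}
  S: {a,b}  A: {b}
iter 2: (no change)
  S: {a,b}  A: {b}

FIRST(A) = ["b"]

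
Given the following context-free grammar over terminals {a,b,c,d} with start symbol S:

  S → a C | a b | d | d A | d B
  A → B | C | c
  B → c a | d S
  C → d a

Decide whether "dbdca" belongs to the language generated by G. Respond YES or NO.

Convert to CNF:
  S -> T1 C | T1 T3 | T2 A | T2 B | d
  A -> T0 T1 | T2 S | T2 T1 | c
  B -> T0 T1 | T2 S
  C -> T2 T1
  T0 -> c
  T1 -> a
  T2 -> d
  T3 -> b

Fill CYK table bottom-up:
  cell(0,0) d: {S,T2}  orig:{S}
  cell(1,1) b: {T3}  orig:{}
  cell(2,2) d: {S,T2}  orig:{S}
  cell(3,3) c: {A,T0}  orig:{A}
  cell(4,4) a: {T1}  orig:{}
  cell(0,1) db: ∅
  cell(1,2) bd: ∅
  cell(2,3) dc: {S}
  cell(3,4) ca: {A,B}
  cell(0,2) dbd: ∅
  cell(1,3) bdc: ∅
  cell(2,4) dca: {S}
  cell(0,3) dbdc: ∅
  cell(1,4) bdca: ∅
  cell(0,4) dbdca: ∅

S ∉ T[0,4] ⇒ NO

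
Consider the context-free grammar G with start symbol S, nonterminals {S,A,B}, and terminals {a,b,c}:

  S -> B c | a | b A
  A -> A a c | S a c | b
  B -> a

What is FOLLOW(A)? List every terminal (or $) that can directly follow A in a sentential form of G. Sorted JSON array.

FIRST iteration:
iter 1:
  A via A→b: +{b}
  B via B→a: +{a}
  S via S→B c: +{a}
  S via S→b A: +{b}
  FIRST(S)={a,b}  FIRST(A)={b}  FIRST(B)={a}
iter 2:
  A via A→S a c: +{a}
  FIRST(S)={a,b}  FIRST(A)={a,b}  FIRST(B)={a}
iter 3: done
  FIRST(S)={a,b}  FIRST(A)={a,b}  FIRST(B)={a}

Compute FOLLOW by fixpoint:
initialize: $ ∈ FOLLOW(S)
pass 1:
  A→A a c: FOLLOW(A) ⊇ FIRST(a) = {a}; new: +{a}
  A→S a c: FOLLOW(S) ⊇ FIRST(a) = {a}; new: +{a}
  S→B c: FOLLOW(B) ⊇ FIRST(c) = {c}; new: +{c}
  S→b A: FOLLOW(A) ⊇ FOLLOW(S) ⊇ {$,a}; new: +{$}
  S: {$,a}  A: {$,a}  B: {c}
pass 2: done
  S: {$,a}  A: {$,a}  B: {c}

FOLLOW(A) = ["$", "a"]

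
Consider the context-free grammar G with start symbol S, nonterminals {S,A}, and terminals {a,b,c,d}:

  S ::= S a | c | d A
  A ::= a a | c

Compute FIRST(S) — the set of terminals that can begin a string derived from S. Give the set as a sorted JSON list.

FIRST iteration:
iter 1:
  A via A→a a: +{a}
  A via A→c: +{c}
  S via S→c: +{c}
  S via S→d A: +{d}
  FIRST(S)={c,d}  FIRST(A)={a,c}
iter 2: (no change)
  FIRST(S)={c,d}  FIRST(A)={a,c}

FIRST(S) = ["c", "d"]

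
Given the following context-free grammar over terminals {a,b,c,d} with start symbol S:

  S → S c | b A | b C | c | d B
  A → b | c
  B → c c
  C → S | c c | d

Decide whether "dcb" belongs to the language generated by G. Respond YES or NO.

CNF form of G:
  S -> S T0 | T1 A | T1 C | T2 B | c
  A -> b | c
  B -> T0 T0
  C -> S T0 | T0 T0 | T1 A | T1 C | T2 B | c | d
  T0 -> c
  T1 -> b
  T2 -> d

CYK table (by increasing span):
  [0..0]={C,T2}  "d"  orig:{C}
  [1..1]={A,C,S,T0}  "c"  orig:{A,C,S}
  [2..2]={A,T1}  "b"  orig:{A}
  [0..1]=∅  "dc"
  [1..2]=∅  "cb"
  [0..2]=∅  "dcb"

S ∉ T[0,2] ⇒ NO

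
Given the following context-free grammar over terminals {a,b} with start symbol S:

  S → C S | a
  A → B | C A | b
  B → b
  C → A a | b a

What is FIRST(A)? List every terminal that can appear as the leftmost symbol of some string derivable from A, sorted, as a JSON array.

Compute FIRST by fixpoint:
round 1:
  A via A→b: +{b}
  B via B→b: +{b}
  C via C→A a: +{b}
  S via S→C S: +{b}
  S via S→a: +{a}
  S: {a,b}  A: {b}  B: {b}  C: {b}
round 2: (stable)
  S: {a,b}  A: {b}  B: {b}  C: {b}

FIRST(A) = ["b"]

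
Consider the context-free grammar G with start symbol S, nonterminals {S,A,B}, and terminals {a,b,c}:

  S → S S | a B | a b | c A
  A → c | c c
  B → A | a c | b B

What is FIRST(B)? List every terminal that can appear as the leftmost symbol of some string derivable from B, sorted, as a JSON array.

Compute FIRST by fixpoint:
round 1:
  A via A→c: +{c}
  B via B→A: +{c}
  B via B→a c: +{a}
  B via B→b B: +{b}
  S via S→a B: +{a}
  S via S→c A: +{c}
  S: {a,c}  A: {c}  B: {a,b,c}
round 2: (stable)
  S: {a,c}  A: {c}  B: {a,b,c}

FIRST(B) = ["a", "b", "c"]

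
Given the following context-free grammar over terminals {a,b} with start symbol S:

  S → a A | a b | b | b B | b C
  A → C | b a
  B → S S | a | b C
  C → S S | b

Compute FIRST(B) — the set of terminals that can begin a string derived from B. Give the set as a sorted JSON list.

FIRST sets, iterate to fixpoint:
iter 1:
  A via A→b a: +{b}
  B via B→a: +{a}
  B via B→b C: +{b}
  C via C→b: +{b}
  S via S→a A: +{a}
  S via S→b: +{b}
  FIRST(S)={a,b}  FIRST(A)={b}  FIRST(B)={a,b}  FIRST(C)={b}
iter 2:
  C via C→S S: +{a}
  FIRST(S)={a,b}  FIRST(A)={b}  FIRST(B)={a,b}  FIRST(C)={a,b}
iter 3:
  A via A→C: +{a}
  FIRST(S)={a,b}  FIRST(A)={a,b}  FIRST(B)={a,b}  FIRST(C)={a,b}
iter 4: done
  FIRST(S)={a,b}  FIRST(A)={a,b}  FIRST(B)={a,b}  FIRST(C)={a,b}

FIRST(B) = ["a", "b"]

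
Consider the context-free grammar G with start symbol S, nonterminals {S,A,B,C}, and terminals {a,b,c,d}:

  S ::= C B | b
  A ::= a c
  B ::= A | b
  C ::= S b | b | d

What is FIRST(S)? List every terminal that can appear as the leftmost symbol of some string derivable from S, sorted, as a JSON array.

Compute FIRST by fixpoint:
[1]
  A via A→a c: +{a}
  B via B→A: +{a}
  B via B→b: +{b}
  C via C→b: +{b}
  C via C→d: +{d}
  S via S→C B: +{b,d}
  FIRST(S)={b,d}  FIRST(A)={a}  FIRST(B)={a,b}  FIRST(C)={b,d}
[2] (no change)
  FIRST(S)={b,d}  FIRST(A)={a}  FIRST(B)={a,b}  FIRST(C)={b,d}

FIRST(S) = ["b", "d"]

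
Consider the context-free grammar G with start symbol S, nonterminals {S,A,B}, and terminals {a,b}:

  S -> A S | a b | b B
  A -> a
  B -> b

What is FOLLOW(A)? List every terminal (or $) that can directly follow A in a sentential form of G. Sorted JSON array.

FIRST iteration:
[1]
  A via A→a: +{a}
  B via B→b: +{b}
  S via S→A S: +{a}
  S via S→b B: +{b}
  FIRST[S]={a,b}  FIRST[A]={a}  FIRST[B]={b}
[2] (no change)
  FIRST[S]={a,b}  FIRST[A]={a}  FIRST[B]={b}

FOLLOW sets:
initialize: $ ∈ FOLLOW(S)
pass 1:
  S→A S: FOLLOW(A) ⊇ FIRST(S) = {a,b}; new: +{a,b}
  S→b B: FOLLOW(B) ⊇ FOLLOW(S) ⊇ {$}; new: +{$}
  FOLLOW[S]={$}  FOLLOW[A]={a,b}  FOLLOW[B]={$}
pass 2: — fixpoint
  FOLLOW[S]={$}  FOLLOW[A]={a,b}  FOLLOW[B]={$}

FOLLOW(A) = ["a", "b"]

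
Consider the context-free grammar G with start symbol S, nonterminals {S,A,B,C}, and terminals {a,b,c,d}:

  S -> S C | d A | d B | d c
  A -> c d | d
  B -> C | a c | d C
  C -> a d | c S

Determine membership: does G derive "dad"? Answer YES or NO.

CNF form of G:
  S -> S C | T1 A | T1 B | T1 T0
  A -> T0 T1 | d
  B -> T0 S | T1 C | T2 T0 | T2 T1
  C -> T0 S | T2 T1
  T0 -> c
  T1 -> d
  T2 -> a

CYK fill:
  [0..0]={A,T1}  "d"  orig:{A}
  [1..1]={T2}  "a"  orig:{}
  [2..2]={A,T1}  "d"  orig:{A}
  [0..1]=∅  "da"
  [1..2]={B,C}  "ad"
  [0..2]={B,S}  "dad"

S ∈ T[0,2] ⇒ YES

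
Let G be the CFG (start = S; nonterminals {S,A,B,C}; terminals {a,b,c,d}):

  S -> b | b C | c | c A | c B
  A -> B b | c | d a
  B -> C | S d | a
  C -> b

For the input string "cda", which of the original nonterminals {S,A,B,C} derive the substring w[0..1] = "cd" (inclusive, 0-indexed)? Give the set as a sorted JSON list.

CNF form of G:
  S -> T0 C | T3 A | T3 B | b | c
  A -> B T0 | T1 T2 | c
  B -> S T1 | a | b
  C -> b
  T0 -> b
  T1 -> d
  T2 -> a
  T3 -> c

CYK table (by increasing span) — only the sub-triangle for w[0..1]:
  T[0,0] 'c' = {A,S,T3}  orig:{A,S}
  T[1,1] 'd' = {T1}  orig:{}
  T[0,1] 'cd' = {B}

Original NTs in T[0,1] deriving "cd": ["B"]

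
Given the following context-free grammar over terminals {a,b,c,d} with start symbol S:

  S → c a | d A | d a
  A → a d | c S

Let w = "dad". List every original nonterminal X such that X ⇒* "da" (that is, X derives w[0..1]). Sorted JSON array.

CNF form of G:
  S -> T1 A | T1 T0 | T2 T0
  A -> T0 T1 | T2 S
  T0 -> a
  T1 -> d
  T2 -> c

Fill CYK table bottom-up (cells [i..j] with 0 ≤ i ≤ j ≤ 1 only):
  [0..0]={T1}  "d"  orig:{}
  [1..1]={T0}  "a"  orig:{}
  [0..1]={S}  "da"

Original NTs in T[0,1] deriving "da": ["S"]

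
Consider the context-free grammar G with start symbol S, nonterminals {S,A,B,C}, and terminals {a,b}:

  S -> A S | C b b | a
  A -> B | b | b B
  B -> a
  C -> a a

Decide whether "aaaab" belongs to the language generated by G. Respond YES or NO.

Convert to CNF:
  S -> A S | C X2 | a
  A -> T0 B | a | b
  B -> a
  C -> T1 T1
  T0 -> b
  T1 -> a
  X2 -> T0 T0

CYK table (by increasing span):
  [0..0]={A,B,S,T1}  "a"  orig:{A,B,S}
  [1..1]={A,B,S,T1}  "a"  orig:{A,B,S}
  [2..2]={A,B,S,T1}  "a"  orig:{A,B,S}
  [3..3]={A,B,S,T1}  "a"  orig:{A,B,S}
  [4..4]={A,T0}  "b"  orig:{A}
  [0..1]={C,S}  "aa"
  [1..2]={C,S}  "aa"
  [2..3]={C,S}  "aa"
  [3..4]=∅  "ab"
  [0..2]={S}  "aaa"
  [1..3]={S}  "aaa"
  [2..4]=∅  "aab"
  [0..3]={S}  "aaaa"
  [1..4]=∅  "aaab"
  [0..4]=∅  "aaaab"

S ∉ T[0,4] ⇒ NO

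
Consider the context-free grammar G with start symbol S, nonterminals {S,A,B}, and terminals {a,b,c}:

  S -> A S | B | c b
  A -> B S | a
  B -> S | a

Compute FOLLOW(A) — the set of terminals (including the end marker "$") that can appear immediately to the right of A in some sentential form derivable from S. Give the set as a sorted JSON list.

FIRST iteration:
pass 1:
  A via A→a: +{a}
  B via B→a: +{a}
  S via S→A S: +{a}
  S via S→c b: +{c}
  FIRST[S]={a,c}  FIRST[A]={a}  FIRST[B]={a}
pass 2:
  B via B→S: +{c}
  FIRST[S]={a,c}  FIRST[A]={a}  FIRST[B]={a,c}
pass 3:
  A via A→B S: +{c}
  FIRST[S]={a,c}  FIRST[A]={a,c}  FIRST[B]={a,c}
pass 4: (no change)
  FIRST[S]={a,c}  FIRST[A]={a,c}  FIRST[B]={a,c}

FOLLOW iteration:
initialize: $ ∈ FOLLOW(S)
pass 1:
  A→B S: FOLLOW(B) ⊇ FIRST(S) = {a,c}; new: +{a,c}
  B→S: FOLLOW(S) ⊇ FOLLOW(B) ⊇ {a,c}; new: +{a,c}
  S→A S: FOLLOW(A) ⊇ FIRST(S) = {a,c}; new: +{a,c}
  S→B: FOLLOW(B) ⊇ FOLLOW(S) ⊇ {$,a,c}; new: +{$}
  S: {$,a,c}  A: {a,c}  B: {$,a,c}
pass 2: (no change)
  S: {$,a,c}  A: {a,c}  B: {$,a,c}

FOLLOW(A) = ["a", "c"]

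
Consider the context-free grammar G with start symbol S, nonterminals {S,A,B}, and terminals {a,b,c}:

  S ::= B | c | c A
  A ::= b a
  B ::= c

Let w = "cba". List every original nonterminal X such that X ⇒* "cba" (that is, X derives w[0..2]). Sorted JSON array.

CNF form of G:
  S -> T2 A | c
  A -> T0 T1
  B -> c
  T0 -> b
  T1 -> a
  T2 -> c

CYK table (by increasing span), restricted to cells inside w[0..2]:
  cell(0,0) c: {B,S,T2}  orig:{B,S}
  cell(1,1) b: {T0}  orig:{}
  cell(2,2) a: {T1}  orig:{}
  cell(0,1) cb: ∅
  cell(1,2) ba: {A}
  cell(0,2) cba: {S}

Original NTs in T[0,2] deriving "cba": ["S"]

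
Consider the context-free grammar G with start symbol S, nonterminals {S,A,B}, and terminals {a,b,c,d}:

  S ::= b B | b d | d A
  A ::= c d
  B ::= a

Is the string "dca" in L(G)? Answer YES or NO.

CNF form of G:
  S -> T1 A | T2 B | T2 T1
  A -> T0 T1
  B -> a
  T0 -> c
  T1 -> d
  T2 -> b

CYK table (by increasing span):
  [0..0]={T1}  "d"  orig:{}
  [1..1]={T0}  "c"  orig:{}
  [2..2]={B}  "a"
  [0..1]=∅  "dc"
  [1..2]=∅  "ca"
  [0..2]=∅  "dca"

S ∉ T[0,2] ⇒ NO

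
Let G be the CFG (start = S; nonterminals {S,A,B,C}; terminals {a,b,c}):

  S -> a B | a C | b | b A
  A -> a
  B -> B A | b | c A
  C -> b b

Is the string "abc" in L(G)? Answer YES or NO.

CNF form of G:
  S -> T1 A | T2 B | T2 C | b
  A -> a
  B -> B A | T0 A | b
  C -> T1 T1
  T0 -> c
  T1 -> b
  T2 -> a

Fill CYK table bottom-up:
  [0..0]={A,T2}  "a"  orig:{A}
  [1..1]={B,S,T1}  "b"  orig:{B,S}
  [2..2]={T0}  "c"  orig:{}
  [0..1]={S}  "ab"
  [1..2]=∅  "bc"
  [0..2]=∅  "abc"

S ∉ T[0,2] ⇒ NO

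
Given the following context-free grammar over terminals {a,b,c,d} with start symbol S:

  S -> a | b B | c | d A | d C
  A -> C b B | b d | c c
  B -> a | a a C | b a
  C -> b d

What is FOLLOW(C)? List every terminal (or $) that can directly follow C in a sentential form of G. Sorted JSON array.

FIRST sets, iterate to fixpoint:
pass 1:
  A via A→b d: +{b}
  A via A→c c: +{c}
  B via B→a: +{a}
  B via B→b a: +{b}
  C via C→b d: +{b}
  S via S→a: +{a}
  S via S→b B: +{b}
  S via S→c: +{c}
  S via S→d A: +{d}
  S: {a,b,c,d}  A: {b,c}  B: {a,b}  C: {b}
pass 2: done
  S: {a,b,c,d}  A: {b,c}  B: {a,b}  C: {b}

FOLLOW sets:
seed FOLLOW(S) with $
round 1:
  A→C b B: FOLLOW(C) ⊇ FIRST(b) = {b}; new: +{b}
  S→b B: FOLLOW(B) ⊇ FOLLOW(S) ⊇ {$}; new: +{$}
  S→d A: FOLLOW(A) ⊇ FOLLOW(S) ⊇ {$}; new: +{$}
  S→d C: FOLLOW(C) ⊇ FOLLOW(S) ⊇ {$}; new: +{$}
  FOLLOW(S)={$}  FOLLOW(A)={$}  FOLLOW(B)={$}  FOLLOW(C)={$,b}
round 2: — fixpoint
  FOLLOW(S)={$}  FOLLOW(A)={$}  FOLLOW(B)={$}  FOLLOW(C)={$,b}

FOLLOW(C) = ["$", "b"]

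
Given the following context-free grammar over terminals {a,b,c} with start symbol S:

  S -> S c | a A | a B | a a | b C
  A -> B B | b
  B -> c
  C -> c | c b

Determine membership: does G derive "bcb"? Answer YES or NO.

CNF form of G:
  S -> S T0 | T1 C | T2 A | T2 B | T2 T2
  A -> B B | b
  B -> c
  C -> T0 T1 | c
  T0 -> c
  T1 -> b
  T2 -> a

Fill CYK table bottom-up:
  [0..0]={A,T1}  "b"  orig:{A}
  [1..1]={B,C,T0}  "c"  orig:{B,C}
  [2..2]={A,T1}  "b"  orig:{A}
  [0..1]={S}  "bc"
  [1..2]={C}  "cb"
  [0..2]={S}  "bcb"

S ∈ T[0,2] ⇒ YES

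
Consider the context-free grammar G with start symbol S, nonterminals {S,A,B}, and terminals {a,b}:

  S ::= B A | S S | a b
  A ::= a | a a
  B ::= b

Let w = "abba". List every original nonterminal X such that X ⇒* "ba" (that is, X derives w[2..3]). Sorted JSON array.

CNF form of G:
  S -> B A | S S | T0 T1
  A -> T0 T0 | a
  B -> b
  T0 -> a
  T1 -> b

CYK fill, restricted to cells inside w[2..3]:
  T[2,2] 'b' = {B,T1}  orig:{B}
  T[3,3] 'a' = {A,T0}  orig:{A}
  T[2,3] 'ba' = {S}

Original NTs in T[2,3] deriving "ba": ["S"]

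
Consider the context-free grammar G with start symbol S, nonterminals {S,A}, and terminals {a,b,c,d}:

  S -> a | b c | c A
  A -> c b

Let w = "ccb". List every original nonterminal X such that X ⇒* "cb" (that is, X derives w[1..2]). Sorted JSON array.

CNF form of G:
  S -> T0 A | T1 T0 | a
  A -> T0 T1
  T0 -> c
  T1 -> b

CYK fill, restricted to cells inside w[1..2]:
  T[1,1] 'c' = {T0}  orig:{}
  T[2,2] 'b' = {T1}  orig:{}
  T[1,2] 'cb' = {A}

Original NTs in T[1,2] deriving "cb": ["A"]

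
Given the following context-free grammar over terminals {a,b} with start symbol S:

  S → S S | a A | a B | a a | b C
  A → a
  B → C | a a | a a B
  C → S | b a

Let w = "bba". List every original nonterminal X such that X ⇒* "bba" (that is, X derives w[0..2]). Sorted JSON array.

CNF form of G:
  S -> S S | T0 A | T0 B | T0 T0 | T1 C
  A -> a
  B -> S S | T0 A | T0 B | T0 T0 | T0 X2 | T1 C | T1 T0
  C -> S S | T0 A | T0 B | T0 T0 | T1 C | T1 T0
  T0 -> a
  T1 -> b
  X2 -> T0 B

CYK table (by increasing span) (cells [i..j] with 0 ≤ i ≤ j ≤ 2 only):
  [0..0]={T1}  "b"  orig:{}
  [1..1]={T1}  "b"  orig:{}
  [2..2]={A,T0}  "a"  orig:{A}
  [0..1]=∅  "bb"
  [1..2]={B,C}  "ba"
  [0..2]={B,C,S}  "bba"

Original NTs in T[0,2] deriving "bba": ["B", "C", "S"]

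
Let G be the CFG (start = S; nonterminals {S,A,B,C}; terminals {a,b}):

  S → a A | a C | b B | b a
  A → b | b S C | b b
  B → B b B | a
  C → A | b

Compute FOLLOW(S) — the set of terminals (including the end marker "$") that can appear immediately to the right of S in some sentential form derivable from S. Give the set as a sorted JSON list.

FIRST sets, iterate to fixpoint:
pass 1:
  A via A→b: +{b}
  B via B→a: +{a}
  C via C→A: +{b}
  S via S→a A: +{a}
  S via S→b B: +{b}
  FIRST[S]={a,b}  FIRST[A]={b}  FIRST[B]={a}  FIRST[C]={b}
pass 2: done
  FIRST[S]={a,b}  FIRST[A]={b}  FIRST[B]={a}  FIRST[C]={b}

Compute FOLLOW by fixpoint:
FOLLOW(S) := {$}
iter 1:
  A→b S C: FOLLOW(S) ⊇ FIRST(C) = {b}; new: +{b}
  B→B b B: FOLLOW(B) ⊇ FIRST(b) = {b}; new: +{b}
  S→a A: FOLLOW(A) ⊇ FOLLOW(S) ⊇ {$,b}; new: +{$,b}
  S→a C: FOLLOW(C) ⊇ FOLLOW(S) ⊇ {$,b}; new: +{$,b}
  S→b B: FOLLOW(B) ⊇ FOLLOW(S) ⊇ {$,b}; new: +{$}
  FOLLOW[S]={$,b}  FOLLOW[A]={$,b}  FOLLOW[B]={$,b}  FOLLOW[C]={$,b}
iter 2: (stable)
  FOLLOW[S]={$,b}  FOLLOW[A]={$,b}  FOLLOW[B]={$,b}  FOLLOW[C]={$,b}

FOLLOW(S) = ["$", "b"]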